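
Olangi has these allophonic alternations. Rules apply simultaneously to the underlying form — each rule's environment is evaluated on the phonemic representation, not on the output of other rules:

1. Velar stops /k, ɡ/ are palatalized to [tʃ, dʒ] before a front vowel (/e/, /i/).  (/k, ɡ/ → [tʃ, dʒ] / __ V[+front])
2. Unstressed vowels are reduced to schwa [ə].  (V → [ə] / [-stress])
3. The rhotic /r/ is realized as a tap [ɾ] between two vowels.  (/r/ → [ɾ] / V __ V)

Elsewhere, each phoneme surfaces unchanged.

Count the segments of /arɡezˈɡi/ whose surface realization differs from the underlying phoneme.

4

Segments that undergo a rule: /a/ → [ə] (rule 2); /ɡ/ → [dʒ] (rule 1); /e/ → [ə] (rule 2); /ɡ/ → [dʒ] (rule 1).
All other segments surface unchanged.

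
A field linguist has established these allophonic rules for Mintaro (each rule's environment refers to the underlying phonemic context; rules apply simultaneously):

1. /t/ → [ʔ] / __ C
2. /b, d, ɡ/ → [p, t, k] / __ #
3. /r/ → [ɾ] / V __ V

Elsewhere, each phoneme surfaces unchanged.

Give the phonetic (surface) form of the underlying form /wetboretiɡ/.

[weʔboɾetik]

/w/ stays [w].
/e/ (between /w/ and /t/) is unaffected → [e].
/t/ meets the environment for rule 1 (immediately before a consonant) → [ʔ].
/b/ — between /t/ and /o/; rule 2 does not apply here → [b].
/o/ (between /b/ and /r/) is unaffected → [o].
/r/ (between /o/ and /e/): between two vowels, so rule 3 applies → [ɾ].
/e/ — not in any rule's target class → [e].
/t/ (between /e/ and /i/): rule 1 targets it, but not immediately before a consonant → unchanged [t].
/i/ (between /t/ and /ɡ/): no rule targets it → [i].
/ɡ/ (word-final) occurs word-finally → [k] by rule 2.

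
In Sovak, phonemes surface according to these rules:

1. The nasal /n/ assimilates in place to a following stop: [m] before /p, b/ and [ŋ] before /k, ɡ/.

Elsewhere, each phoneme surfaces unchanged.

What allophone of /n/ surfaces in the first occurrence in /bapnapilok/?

/n/ — between /p/ and /a/; rule 1 does not apply here → [n].

[n]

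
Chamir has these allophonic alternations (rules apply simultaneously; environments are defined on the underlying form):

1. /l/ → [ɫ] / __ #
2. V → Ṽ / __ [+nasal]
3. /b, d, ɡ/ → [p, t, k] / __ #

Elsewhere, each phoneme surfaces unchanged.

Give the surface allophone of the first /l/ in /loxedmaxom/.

/l/ (word-initial) fails the environment for rule 1, so it stays [l].

[l]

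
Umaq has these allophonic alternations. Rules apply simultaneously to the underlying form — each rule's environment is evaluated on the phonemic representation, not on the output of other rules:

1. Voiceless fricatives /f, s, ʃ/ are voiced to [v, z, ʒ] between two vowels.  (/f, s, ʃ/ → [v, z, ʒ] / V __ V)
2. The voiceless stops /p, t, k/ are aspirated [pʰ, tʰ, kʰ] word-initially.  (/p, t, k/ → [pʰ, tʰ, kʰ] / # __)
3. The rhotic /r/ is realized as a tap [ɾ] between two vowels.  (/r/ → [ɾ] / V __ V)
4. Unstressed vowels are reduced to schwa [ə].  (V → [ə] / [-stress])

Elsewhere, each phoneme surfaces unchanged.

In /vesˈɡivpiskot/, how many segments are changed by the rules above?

3

Segments that undergo a rule: /e/ → [ə] (rule 4); /i/ → [ə] (rule 4); /o/ → [ə] (rule 4).
All other segments surface unchanged.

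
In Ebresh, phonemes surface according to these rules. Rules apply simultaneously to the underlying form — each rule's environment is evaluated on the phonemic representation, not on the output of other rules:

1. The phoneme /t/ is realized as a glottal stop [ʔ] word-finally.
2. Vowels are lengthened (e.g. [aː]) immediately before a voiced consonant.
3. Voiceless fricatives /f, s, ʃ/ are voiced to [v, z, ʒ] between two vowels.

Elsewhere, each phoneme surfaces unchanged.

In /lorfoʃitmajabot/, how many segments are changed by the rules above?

Segments that undergo a rule: /o/ → [oː] (rule 2); /ʃ/ → [ʒ] (rule 3); /a/ → [aː] (rule 2); /a/ → [aː] (rule 2); /t/ → [ʔ] (rule 1).
All other segments surface unchanged.

5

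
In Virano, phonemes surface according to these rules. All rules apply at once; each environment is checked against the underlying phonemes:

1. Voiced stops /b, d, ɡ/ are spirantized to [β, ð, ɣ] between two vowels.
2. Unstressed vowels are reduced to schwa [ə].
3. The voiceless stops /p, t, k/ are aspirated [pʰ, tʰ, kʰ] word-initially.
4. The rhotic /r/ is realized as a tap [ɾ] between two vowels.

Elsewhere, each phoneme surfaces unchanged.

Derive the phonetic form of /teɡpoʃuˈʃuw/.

[tʰəɡpəʃəˈʃuw]

/t/ (word-initial) occurs word-initially → [tʰ] by rule 3.
/e/ — between /t/ and /ɡ/, in an unstressed syllable — surfaces as [ə] (rule 2).
/ɡ/ (between /e/ and /p/) fails the environment for rule 1, so it stays [ɡ].
/p/ — between /ɡ/ and /o/; rule 3 does not apply here → [p].
Rule 2 applies to /o/ (between /p/ and /ʃ/: in an unstressed syllable) → [ə].
/u/ meets the environment for rule 2 (in an unstressed syllable) → [ə].
/u/ (between /ʃ/ and /w/): rule 2 targets it, but not in an unstressed syllable → unchanged [u].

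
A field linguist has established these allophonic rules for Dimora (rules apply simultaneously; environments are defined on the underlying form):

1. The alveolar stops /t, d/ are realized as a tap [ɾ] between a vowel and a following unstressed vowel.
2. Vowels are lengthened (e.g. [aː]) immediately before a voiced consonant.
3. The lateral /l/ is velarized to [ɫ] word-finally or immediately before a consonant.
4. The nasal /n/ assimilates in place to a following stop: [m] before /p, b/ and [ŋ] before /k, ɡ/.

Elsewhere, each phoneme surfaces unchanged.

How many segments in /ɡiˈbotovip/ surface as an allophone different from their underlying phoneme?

Segments that undergo a rule: /i/ → [iː] (rule 2); /t/ → [ɾ] (rule 1); /o/ → [oː] (rule 2).
All other segments surface unchanged.

3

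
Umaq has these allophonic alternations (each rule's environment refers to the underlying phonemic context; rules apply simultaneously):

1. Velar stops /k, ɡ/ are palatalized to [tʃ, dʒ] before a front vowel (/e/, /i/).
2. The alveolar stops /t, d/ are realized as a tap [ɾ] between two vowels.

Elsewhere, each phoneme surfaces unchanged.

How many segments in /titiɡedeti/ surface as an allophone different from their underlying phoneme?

Segments that undergo a rule: /t/ → [ɾ] (rule 2); /ɡ/ → [dʒ] (rule 1); /d/ → [ɾ] (rule 2); /t/ → [ɾ] (rule 2).
All other segments surface unchanged.

4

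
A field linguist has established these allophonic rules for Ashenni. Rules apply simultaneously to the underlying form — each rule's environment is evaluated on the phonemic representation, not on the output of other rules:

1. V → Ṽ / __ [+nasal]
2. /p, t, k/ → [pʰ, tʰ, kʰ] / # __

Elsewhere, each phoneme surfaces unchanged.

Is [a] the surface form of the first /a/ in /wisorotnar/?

/a/ — between /n/ and /r/; rule 1 does not apply here → [a].
The actual realization is [a], which matches [a].

Yes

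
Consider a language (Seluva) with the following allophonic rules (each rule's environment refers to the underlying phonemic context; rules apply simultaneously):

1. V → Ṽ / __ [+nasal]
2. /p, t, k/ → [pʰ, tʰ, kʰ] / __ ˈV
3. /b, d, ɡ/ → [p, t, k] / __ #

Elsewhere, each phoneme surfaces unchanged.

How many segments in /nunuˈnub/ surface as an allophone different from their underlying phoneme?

Segments that undergo a rule: /u/ → [ũ] (rule 1); /u/ → [ũ] (rule 1); /b/ → [p] (rule 3).
All other segments surface unchanged.

3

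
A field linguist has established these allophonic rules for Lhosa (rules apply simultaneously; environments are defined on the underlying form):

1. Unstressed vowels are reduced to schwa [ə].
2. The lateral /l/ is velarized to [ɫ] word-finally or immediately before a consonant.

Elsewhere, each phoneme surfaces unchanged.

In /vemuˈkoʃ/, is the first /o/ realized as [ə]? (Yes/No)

No

/o/ (between /k/ and /ʃ/) fails the environment for rule 1, so it stays [o].
The actual realization is [o], not [ə].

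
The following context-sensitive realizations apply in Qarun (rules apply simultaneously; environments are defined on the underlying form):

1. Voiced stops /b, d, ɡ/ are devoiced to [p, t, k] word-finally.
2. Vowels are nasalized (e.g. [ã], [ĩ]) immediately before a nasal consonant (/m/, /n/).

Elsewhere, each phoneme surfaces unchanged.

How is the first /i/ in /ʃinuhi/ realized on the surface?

Rule 2 applies to /i/ (between /ʃ/ and /n/: before a nasal consonant) → [ĩ].

[ĩ]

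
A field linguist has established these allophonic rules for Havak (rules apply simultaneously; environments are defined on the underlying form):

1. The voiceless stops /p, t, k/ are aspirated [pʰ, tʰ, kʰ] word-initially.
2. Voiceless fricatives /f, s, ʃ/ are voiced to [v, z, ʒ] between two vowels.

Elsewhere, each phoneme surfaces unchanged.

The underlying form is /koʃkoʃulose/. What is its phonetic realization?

[kʰoʃkoʒuloze]

/k/ (word-initial): word-initially, so rule 1 applies → [kʰ].
/ʃ/ (between /o/ and /k/) fails the environment for rule 2, so it stays [ʃ].
/k/ (between /ʃ/ and /o/): rule 1 targets it, but not word-initially → unchanged [k].
/ʃ/ (between /o/ and /u/) occurs between two vowels → [ʒ] by rule 2.
/s/ (between /o/ and /e/) occurs between two vowels → [z] by rule 2.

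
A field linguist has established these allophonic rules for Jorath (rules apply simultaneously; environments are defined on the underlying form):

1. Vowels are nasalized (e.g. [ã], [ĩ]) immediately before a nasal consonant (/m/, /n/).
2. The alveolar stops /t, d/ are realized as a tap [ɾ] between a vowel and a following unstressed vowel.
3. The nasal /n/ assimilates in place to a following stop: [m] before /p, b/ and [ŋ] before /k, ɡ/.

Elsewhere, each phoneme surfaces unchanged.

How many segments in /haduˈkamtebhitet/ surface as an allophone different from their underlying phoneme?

3

Segments that undergo a rule: /d/ → [ɾ] (rule 2); /a/ → [ã] (rule 1); /t/ → [ɾ] (rule 2).
All other segments surface unchanged.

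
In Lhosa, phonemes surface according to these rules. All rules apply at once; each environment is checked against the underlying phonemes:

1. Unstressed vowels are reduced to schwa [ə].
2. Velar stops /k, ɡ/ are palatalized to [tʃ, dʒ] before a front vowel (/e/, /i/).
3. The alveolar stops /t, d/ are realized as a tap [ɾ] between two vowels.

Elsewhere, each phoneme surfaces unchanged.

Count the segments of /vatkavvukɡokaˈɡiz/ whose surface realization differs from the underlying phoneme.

Segments that undergo a rule: /a/ → [ə] (rule 1); /a/ → [ə] (rule 1); /u/ → [ə] (rule 1); /o/ → [ə] (rule 1); /a/ → [ə] (rule 1); /ɡ/ → [dʒ] (rule 2).
All other segments surface unchanged.

6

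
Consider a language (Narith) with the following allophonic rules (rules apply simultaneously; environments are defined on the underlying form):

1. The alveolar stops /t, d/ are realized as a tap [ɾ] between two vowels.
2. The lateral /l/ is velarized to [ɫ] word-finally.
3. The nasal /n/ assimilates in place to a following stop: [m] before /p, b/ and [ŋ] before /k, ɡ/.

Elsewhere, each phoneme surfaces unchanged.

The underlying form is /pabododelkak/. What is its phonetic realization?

[paboɾoɾelkak]

/d/ meets the environment for rule 1 (between two vowels) → [ɾ].
/d/ (between /o/ and /e/): between two vowels, so rule 1 applies → [ɾ].
/l/ — between /e/ and /k/; rule 2 does not apply here → [l].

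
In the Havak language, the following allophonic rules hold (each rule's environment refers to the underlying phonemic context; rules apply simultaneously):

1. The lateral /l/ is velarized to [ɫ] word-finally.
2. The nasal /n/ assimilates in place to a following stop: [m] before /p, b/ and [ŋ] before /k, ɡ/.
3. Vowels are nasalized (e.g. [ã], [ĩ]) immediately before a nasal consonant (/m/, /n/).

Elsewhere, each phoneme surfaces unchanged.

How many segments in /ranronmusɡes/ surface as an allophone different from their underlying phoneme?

2

Segments that undergo a rule: /a/ → [ã] (rule 3); /o/ → [õ] (rule 3).
All other segments surface unchanged.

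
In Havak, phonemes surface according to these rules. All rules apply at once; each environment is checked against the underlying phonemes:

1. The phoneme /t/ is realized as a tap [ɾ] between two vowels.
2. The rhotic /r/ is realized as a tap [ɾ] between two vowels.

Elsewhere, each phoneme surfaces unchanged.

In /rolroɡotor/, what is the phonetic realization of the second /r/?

/r/ — between /l/ and /o/; rule 2 does not apply here → [r].

[r]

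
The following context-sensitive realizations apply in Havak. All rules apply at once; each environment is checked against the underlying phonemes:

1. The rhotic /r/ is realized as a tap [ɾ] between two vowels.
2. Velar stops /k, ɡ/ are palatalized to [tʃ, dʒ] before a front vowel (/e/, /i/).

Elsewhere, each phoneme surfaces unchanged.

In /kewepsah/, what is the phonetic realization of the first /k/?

/k/ (word-initial) occurs before a front vowel → [tʃ] by rule 2.

[tʃ]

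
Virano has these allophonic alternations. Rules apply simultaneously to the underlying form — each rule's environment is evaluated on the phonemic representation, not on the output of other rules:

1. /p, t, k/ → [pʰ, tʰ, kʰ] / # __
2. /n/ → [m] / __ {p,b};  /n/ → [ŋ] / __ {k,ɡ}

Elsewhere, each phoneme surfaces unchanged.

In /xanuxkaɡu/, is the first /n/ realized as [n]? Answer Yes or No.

/n/ — between /a/ and /u/; rule 2 does not apply here → [n].
The actual realization is [n], which matches [n].

Yes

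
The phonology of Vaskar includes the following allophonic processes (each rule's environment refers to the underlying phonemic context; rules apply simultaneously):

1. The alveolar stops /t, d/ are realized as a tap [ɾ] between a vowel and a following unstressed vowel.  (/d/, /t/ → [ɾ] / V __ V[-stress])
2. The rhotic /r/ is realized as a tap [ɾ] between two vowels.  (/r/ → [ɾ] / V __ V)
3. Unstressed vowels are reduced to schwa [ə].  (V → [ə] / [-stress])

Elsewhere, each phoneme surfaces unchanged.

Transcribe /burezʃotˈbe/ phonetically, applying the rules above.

/u/ (between /b/ and /r/) occurs in an unstressed syllable → [ə] by rule 3.
/r/ (between /u/ and /e/) occurs between two vowels → [ɾ] by rule 2.
/e/ — between /r/ and /z/, in an unstressed syllable — surfaces as [ə] (rule 3).
/o/ (between /ʃ/ and /t/) occurs in an unstressed syllable → [ə] by rule 3.
/t/ — between /o/ and /b/; rule 1 does not apply here → [t].
/e/ — word-final; rule 3 does not apply here → [e].

[bəɾəzʃətˈbe]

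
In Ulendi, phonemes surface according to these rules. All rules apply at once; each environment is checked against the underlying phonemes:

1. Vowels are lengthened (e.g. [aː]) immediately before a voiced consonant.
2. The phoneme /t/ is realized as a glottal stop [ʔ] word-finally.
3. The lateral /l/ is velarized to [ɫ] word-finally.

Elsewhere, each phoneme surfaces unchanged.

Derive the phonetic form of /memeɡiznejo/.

[meːmeːɡiːzneːjo]

/m/ — not in any rule's target class → [m].
/e/ (between /m/ and /m/): before a voiced consonant, so rule 1 applies → [eː].
/m/ (between /e/ and /e/) is unaffected → [m].
/e/ (between /m/ and /ɡ/): before a voiced consonant, so rule 1 applies → [eː].
/ɡ/ — not in any rule's target class → [ɡ].
/i/ meets the environment for rule 1 (before a voiced consonant) → [iː].
/z/ — not in any rule's target class → [z].
/n/ (between /z/ and /e/) is unaffected → [n].
/e/ — between /n/ and /j/, before a voiced consonant — surfaces as [eː] (rule 1).
/j/ stays [j].
/o/ (word-final) is in the target of rule 1 but the environment (before a voiced consonant) is not met → [o].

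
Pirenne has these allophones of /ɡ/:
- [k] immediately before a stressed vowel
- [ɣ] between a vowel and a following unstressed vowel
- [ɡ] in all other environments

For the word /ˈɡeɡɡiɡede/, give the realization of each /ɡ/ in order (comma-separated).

Occurrence 1 (position 1): immediately before a stressed vowel → [k].
Occurrence 2 (position 3): no conditioning environment matches → elsewhere allophone [ɡ].
Occurrence 3 (position 4): no conditioning environment matches → elsewhere allophone [ɡ].
Occurrence 4 (position 6): between a vowel and a following unstressed vowel → [ɣ].

[k], [ɡ], [ɡ], [ɣ]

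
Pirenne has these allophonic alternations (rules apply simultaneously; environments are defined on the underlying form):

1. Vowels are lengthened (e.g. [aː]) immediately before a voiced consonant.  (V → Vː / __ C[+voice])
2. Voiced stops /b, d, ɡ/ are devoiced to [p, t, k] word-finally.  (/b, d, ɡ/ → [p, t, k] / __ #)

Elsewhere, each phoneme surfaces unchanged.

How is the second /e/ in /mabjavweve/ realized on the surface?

[e]

/e/ (word-final) fails the environment for rule 1, so it stays [e].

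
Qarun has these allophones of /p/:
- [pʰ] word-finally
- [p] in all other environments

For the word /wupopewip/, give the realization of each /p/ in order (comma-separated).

Occurrence 1 (position 3): no conditioning environment matches → elsewhere allophone [p].
Occurrence 2 (position 5): no conditioning environment matches → elsewhere allophone [p].
Occurrence 3 (position 9): word-finally → [pʰ].

[p], [p], [pʰ]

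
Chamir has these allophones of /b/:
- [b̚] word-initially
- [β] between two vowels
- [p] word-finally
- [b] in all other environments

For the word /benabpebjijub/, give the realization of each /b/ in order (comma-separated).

Occurrence 1 (position 1): word-initially → [b̚].
Occurrence 2 (position 5): no conditioning environment matches → elsewhere allophone [b].
Occurrence 3 (position 8): no conditioning environment matches → elsewhere allophone [b].
Occurrence 4 (position 13): word-finally → [p].

[b̚], [b], [b], [p]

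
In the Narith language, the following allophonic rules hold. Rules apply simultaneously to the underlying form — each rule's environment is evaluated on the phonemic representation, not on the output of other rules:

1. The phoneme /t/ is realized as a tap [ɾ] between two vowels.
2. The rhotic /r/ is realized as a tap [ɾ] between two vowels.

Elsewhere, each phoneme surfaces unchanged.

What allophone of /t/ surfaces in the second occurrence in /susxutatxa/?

[t]

/t/ — between /a/ and /x/; rule 1 does not apply here → [t].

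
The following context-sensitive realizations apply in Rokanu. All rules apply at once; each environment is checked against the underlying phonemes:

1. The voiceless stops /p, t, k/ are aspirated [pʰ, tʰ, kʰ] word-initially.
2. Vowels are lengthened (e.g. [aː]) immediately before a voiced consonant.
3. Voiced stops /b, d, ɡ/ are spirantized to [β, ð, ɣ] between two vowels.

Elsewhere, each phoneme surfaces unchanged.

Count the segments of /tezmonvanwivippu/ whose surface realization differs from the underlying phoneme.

5

Segments that undergo a rule: /t/ → [tʰ] (rule 1); /e/ → [eː] (rule 2); /o/ → [oː] (rule 2); /a/ → [aː] (rule 2); /i/ → [iː] (rule 2).
All other segments surface unchanged.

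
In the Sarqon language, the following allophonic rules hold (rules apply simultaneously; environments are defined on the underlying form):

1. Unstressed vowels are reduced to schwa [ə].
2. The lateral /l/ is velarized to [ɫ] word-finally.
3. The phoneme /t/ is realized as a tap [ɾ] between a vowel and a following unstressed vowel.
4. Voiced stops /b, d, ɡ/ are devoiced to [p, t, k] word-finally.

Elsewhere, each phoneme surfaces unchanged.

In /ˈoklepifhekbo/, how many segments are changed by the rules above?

4

Segments that undergo a rule: /e/ → [ə] (rule 1); /i/ → [ə] (rule 1); /e/ → [ə] (rule 1); /o/ → [ə] (rule 1).
All other segments surface unchanged.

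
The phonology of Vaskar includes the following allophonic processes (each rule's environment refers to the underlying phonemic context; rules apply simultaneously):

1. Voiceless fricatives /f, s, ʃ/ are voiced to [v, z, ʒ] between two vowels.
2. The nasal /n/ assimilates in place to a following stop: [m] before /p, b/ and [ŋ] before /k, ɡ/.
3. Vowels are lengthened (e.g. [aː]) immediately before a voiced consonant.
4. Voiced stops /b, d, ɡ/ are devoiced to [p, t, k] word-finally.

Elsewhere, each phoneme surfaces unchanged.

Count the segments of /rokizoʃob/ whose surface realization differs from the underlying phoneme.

4

Segments that undergo a rule: /i/ → [iː] (rule 3); /ʃ/ → [ʒ] (rule 1); /o/ → [oː] (rule 3); /b/ → [p] (rule 4).
All other segments surface unchanged.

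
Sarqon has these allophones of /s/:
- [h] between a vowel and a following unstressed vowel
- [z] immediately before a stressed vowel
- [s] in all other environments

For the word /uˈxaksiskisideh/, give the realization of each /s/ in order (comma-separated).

Occurrence 1 (position 5): no conditioning environment matches → elsewhere allophone [s].
Occurrence 2 (position 7): no conditioning environment matches → elsewhere allophone [s].
Occurrence 3 (position 10): between a vowel and a following unstressed vowel → [h].

[s], [s], [h]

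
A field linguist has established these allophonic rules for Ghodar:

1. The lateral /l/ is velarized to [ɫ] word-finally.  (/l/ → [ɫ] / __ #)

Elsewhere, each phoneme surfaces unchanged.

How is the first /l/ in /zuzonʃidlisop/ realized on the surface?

[l]

/l/ (between /d/ and /i/) is in the target of rule 1 but the environment (word-finally) is not met → [l].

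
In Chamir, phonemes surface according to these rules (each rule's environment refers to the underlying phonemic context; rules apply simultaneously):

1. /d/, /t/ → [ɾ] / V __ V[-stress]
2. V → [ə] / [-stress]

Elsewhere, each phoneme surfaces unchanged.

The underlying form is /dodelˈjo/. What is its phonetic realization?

/d/ (word-initial) fails the environment for rule 1, so it stays [d].
Rule 2 applies to /o/ (between /d/ and /d/: in an unstressed syllable) → [ə].
/d/ (between /o/ and /e/): between a vowel and a following unstressed vowel, so rule 1 applies → [ɾ].
/e/ meets the environment for rule 2 (in an unstressed syllable) → [ə].
/l/ (between /e/ and /j/) is unaffected → [l].
/j/ (between /l/ and /o/): no rule targets it → [j].
/o/ (word-final) fails the environment for rule 2, so it stays [o].

[dəɾəlˈjo]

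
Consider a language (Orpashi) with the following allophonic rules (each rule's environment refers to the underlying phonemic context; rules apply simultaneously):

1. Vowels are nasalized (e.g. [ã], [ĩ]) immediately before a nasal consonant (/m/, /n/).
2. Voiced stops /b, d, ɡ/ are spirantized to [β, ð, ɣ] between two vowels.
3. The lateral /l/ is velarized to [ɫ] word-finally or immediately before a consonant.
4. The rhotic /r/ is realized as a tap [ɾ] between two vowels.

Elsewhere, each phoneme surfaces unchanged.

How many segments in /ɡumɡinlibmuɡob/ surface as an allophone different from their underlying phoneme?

Segments that undergo a rule: /u/ → [ũ] (rule 1); /i/ → [ĩ] (rule 1); /ɡ/ → [ɣ] (rule 2).
All other segments surface unchanged.

3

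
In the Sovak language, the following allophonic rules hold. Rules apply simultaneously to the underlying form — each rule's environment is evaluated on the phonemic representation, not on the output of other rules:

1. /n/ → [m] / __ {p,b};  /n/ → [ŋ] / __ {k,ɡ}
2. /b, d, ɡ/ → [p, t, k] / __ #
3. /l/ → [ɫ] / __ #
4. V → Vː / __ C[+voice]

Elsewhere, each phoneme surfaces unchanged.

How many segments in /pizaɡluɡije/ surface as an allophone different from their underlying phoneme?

Segments that undergo a rule: /i/ → [iː] (rule 4); /a/ → [aː] (rule 4); /u/ → [uː] (rule 4); /i/ → [iː] (rule 4).
All other segments surface unchanged.

4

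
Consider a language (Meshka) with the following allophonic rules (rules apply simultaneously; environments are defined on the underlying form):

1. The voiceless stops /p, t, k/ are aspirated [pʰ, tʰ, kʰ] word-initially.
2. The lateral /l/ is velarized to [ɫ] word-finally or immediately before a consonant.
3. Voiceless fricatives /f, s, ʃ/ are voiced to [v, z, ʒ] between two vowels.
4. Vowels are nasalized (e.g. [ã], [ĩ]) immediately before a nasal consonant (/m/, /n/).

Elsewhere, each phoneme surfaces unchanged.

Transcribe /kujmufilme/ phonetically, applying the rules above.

[kʰujmuviɫme]

/k/ — word-initial, word-initially — surfaces as [kʰ] (rule 1).
/u/ (between /k/ and /j/) fails the environment for rule 4, so it stays [u].
/u/ (between /m/ and /f/) is in the target of rule 4 but the environment (before a nasal consonant) is not met → [u].
Rule 3 applies to /f/ (between /u/ and /i/: between two vowels) → [v].
/i/ — between /f/ and /l/; rule 4 does not apply here → [i].
Rule 2 applies to /l/ (between /i/ and /m/: word-finally or immediately before a consonant) → [ɫ].
/e/ (word-final) fails the environment for rule 4, so it stays [e].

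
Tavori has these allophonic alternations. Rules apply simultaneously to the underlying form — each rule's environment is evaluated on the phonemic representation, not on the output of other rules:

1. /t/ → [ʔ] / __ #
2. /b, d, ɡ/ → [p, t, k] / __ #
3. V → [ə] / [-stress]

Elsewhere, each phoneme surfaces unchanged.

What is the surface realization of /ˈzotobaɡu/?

[ˈzotəbəɡə]

/o/ — between /z/ and /t/; rule 3 does not apply here → [o].
/t/ (between /o/ and /o/) fails the environment for rule 1, so it stays [t].
Rule 3 applies to /o/ (between /t/ and /b/: in an unstressed syllable) → [ə].
/b/ — between /o/ and /a/; rule 2 does not apply here → [b].
Rule 3 applies to /a/ (between /b/ and /ɡ/: in an unstressed syllable) → [ə].
/ɡ/ (between /a/ and /u/) is in the target of rule 2 but the environment (word-finally) is not met → [ɡ].
/u/ meets the environment for rule 3 (in an unstressed syllable) → [ə].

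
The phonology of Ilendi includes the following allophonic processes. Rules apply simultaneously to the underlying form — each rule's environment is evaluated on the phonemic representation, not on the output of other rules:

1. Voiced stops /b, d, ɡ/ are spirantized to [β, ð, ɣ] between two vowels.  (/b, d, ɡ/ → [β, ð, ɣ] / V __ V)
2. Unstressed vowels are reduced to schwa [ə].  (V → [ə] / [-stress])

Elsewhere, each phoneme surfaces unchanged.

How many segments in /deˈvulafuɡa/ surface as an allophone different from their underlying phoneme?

Segments that undergo a rule: /e/ → [ə] (rule 2); /a/ → [ə] (rule 2); /u/ → [ə] (rule 2); /ɡ/ → [ɣ] (rule 1); /a/ → [ə] (rule 2).
All other segments surface unchanged.

5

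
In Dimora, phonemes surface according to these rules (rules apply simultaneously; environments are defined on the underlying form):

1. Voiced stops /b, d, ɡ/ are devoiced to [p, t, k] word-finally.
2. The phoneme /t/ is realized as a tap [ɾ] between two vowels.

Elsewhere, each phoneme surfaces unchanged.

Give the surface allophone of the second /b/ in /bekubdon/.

/b/ (between /u/ and /d/) fails the environment for rule 1, so it stays [b].

[b]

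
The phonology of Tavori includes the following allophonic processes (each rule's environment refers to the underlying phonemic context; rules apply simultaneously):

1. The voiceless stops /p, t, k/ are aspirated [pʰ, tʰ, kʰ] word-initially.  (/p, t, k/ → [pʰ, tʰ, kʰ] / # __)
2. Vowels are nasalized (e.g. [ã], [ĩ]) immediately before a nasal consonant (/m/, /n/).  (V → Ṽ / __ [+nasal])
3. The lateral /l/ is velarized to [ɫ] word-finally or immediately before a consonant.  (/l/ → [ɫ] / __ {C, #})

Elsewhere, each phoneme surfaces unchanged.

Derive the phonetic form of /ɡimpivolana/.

[ɡĩmpivolãna]

/i/ (between /ɡ/ and /m/): before a nasal consonant, so rule 2 applies → [ĩ].
/p/ — between /m/ and /i/; rule 1 does not apply here → [p].
/i/ (between /p/ and /v/) fails the environment for rule 2, so it stays [i].
/o/ (between /v/ and /l/): rule 2 targets it, but not before a nasal consonant → unchanged [o].
/l/ — between /o/ and /a/; rule 3 does not apply here → [l].
Rule 2 applies to /a/ (between /l/ and /n/: before a nasal consonant) → [ã].
/a/ (word-final) is in the target of rule 2 but the environment (before a nasal consonant) is not met → [a].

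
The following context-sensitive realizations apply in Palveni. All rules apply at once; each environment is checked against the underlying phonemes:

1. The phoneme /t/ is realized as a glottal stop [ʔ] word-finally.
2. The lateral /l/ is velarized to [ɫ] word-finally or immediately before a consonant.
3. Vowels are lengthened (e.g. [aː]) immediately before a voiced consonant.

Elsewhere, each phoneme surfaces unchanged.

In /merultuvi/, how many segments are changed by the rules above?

4

Segments that undergo a rule: /e/ → [eː] (rule 3); /u/ → [uː] (rule 3); /l/ → [ɫ] (rule 2); /u/ → [uː] (rule 3).
All other segments surface unchanged.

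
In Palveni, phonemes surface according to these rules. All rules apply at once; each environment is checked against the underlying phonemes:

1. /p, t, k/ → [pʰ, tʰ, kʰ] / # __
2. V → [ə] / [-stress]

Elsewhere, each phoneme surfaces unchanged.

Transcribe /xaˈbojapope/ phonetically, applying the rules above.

/x/ — not in any rule's target class → [x].
/a/ meets the environment for rule 2 (in an unstressed syllable) → [ə].
/b/ stays [b].
/o/ (between /b/ and /j/): rule 2 targets it, but not in an unstressed syllable → unchanged [o].
/j/ — not in any rule's target class → [j].
/a/ (between /j/ and /p/) occurs in an unstressed syllable → [ə] by rule 2.
/p/ (between /a/ and /o/): rule 1 targets it, but not word-initially → unchanged [p].
Rule 2 applies to /o/ (between /p/ and /p/: in an unstressed syllable) → [ə].
/p/ (between /o/ and /e/) fails the environment for rule 1, so it stays [p].
/e/ (word-final): in an unstressed syllable, so rule 2 applies → [ə].

[xəˈbojəpəpə]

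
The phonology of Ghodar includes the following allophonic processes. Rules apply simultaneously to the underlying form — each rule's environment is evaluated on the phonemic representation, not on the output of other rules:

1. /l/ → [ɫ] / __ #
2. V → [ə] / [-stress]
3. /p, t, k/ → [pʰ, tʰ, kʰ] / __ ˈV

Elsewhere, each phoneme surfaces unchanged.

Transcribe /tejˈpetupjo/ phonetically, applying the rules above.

[təjˈpʰetəpjə]

/t/ — word-initial; rule 3 does not apply here → [t].
Rule 2 applies to /e/ (between /t/ and /j/: in an unstressed syllable) → [ə].
/j/ stays [j].
/p/ (between /j/ and /e/): immediately before a stressed vowel, so rule 3 applies → [pʰ].
/e/ (between /p/ and /t/) fails the environment for rule 2, so it stays [e].
/t/ — between /e/ and /u/; rule 3 does not apply here → [t].
/u/ (between /t/ and /p/): in an unstressed syllable, so rule 2 applies → [ə].
/p/ — between /u/ and /j/; rule 3 does not apply here → [p].
/j/ stays [j].
/o/ meets the environment for rule 2 (in an unstressed syllable) → [ə].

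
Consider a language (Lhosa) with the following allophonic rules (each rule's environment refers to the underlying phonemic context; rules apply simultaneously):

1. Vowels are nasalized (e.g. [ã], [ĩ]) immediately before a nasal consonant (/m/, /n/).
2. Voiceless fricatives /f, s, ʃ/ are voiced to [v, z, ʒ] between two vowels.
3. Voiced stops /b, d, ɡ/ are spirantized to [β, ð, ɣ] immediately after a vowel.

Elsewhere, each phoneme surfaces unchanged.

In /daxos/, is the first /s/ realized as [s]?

/s/ (word-final) fails the environment for rule 2, so it stays [s].
The actual realization is [s], which matches [s].

Yes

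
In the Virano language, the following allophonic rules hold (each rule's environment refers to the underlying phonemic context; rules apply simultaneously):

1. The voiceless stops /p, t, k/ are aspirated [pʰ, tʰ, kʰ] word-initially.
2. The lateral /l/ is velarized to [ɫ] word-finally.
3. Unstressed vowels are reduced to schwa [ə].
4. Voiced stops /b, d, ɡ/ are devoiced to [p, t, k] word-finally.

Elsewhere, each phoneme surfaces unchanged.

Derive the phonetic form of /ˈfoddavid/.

[ˈfoddəvət]

/f/ — not in any rule's target class → [f].
/o/ (between /f/ and /d/) is in the target of rule 3 but the environment (in an unstressed syllable) is not met → [o].
/d/ (between /o/ and /d/) fails the environment for rule 4, so it stays [d].
/d/ (between /d/ and /a/) fails the environment for rule 4, so it stays [d].
/a/ (between /d/ and /v/): in an unstressed syllable, so rule 3 applies → [ə].
/v/ (between /a/ and /i/) is unaffected → [v].
Rule 3 applies to /i/ (between /v/ and /d/: in an unstressed syllable) → [ə].
/d/ (word-final): word-finally, so rule 4 applies → [t].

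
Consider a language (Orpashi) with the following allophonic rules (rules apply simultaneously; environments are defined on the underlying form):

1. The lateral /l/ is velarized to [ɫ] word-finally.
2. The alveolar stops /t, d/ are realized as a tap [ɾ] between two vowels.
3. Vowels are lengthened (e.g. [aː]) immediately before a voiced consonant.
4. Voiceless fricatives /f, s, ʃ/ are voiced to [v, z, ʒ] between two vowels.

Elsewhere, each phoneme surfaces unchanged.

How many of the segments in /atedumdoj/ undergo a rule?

5

Segments that undergo a rule: /t/ → [ɾ] (rule 2); /e/ → [eː] (rule 3); /d/ → [ɾ] (rule 2); /u/ → [uː] (rule 3); /o/ → [oː] (rule 3).
All other segments surface unchanged.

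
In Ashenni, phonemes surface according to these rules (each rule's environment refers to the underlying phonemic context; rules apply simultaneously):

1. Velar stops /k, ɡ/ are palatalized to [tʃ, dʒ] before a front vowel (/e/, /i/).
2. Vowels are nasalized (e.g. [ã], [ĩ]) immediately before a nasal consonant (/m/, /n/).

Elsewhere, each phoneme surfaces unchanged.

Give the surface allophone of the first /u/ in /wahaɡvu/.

[u]

/u/ — word-final; rule 2 does not apply here → [u].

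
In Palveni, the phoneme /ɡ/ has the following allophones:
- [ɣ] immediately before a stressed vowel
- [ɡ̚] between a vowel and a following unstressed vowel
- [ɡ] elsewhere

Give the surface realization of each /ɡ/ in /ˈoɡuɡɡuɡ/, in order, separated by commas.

[ɡ̚], [ɡ], [ɡ], [ɡ]

Occurrence 1 (position 2): between a vowel and a following unstressed vowel → [ɡ̚].
Occurrence 2 (position 4): no conditioning environment matches → elsewhere allophone [ɡ].
Occurrence 3 (position 5): no conditioning environment matches → elsewhere allophone [ɡ].
Occurrence 4 (position 7): no conditioning environment matches → elsewhere allophone [ɡ].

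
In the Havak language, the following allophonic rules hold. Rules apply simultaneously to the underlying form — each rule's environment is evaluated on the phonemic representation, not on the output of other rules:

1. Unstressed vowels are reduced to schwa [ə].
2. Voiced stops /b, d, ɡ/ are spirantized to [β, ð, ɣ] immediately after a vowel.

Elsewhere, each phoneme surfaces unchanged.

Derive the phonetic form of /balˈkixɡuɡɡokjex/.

[bəlˈkixɡəɣɡəkjəx]

/b/ (word-initial): rule 2 targets it, but not immediately after a vowel → unchanged [b].
/a/ meets the environment for rule 1 (in an unstressed syllable) → [ə].
/i/ (between /k/ and /x/) is in the target of rule 1 but the environment (in an unstressed syllable) is not met → [i].
/ɡ/ (between /x/ and /u/) is in the target of rule 2 but the environment (immediately after a vowel) is not met → [ɡ].
/u/ meets the environment for rule 1 (in an unstressed syllable) → [ə].
/ɡ/ meets the environment for rule 2 (immediately after a vowel) → [ɣ].
/ɡ/ (between /ɡ/ and /o/) fails the environment for rule 2, so it stays [ɡ].
Rule 1 applies to /o/ (between /ɡ/ and /k/: in an unstressed syllable) → [ə].
/e/ (between /j/ and /x/): in an unstressed syllable, so rule 1 applies → [ə].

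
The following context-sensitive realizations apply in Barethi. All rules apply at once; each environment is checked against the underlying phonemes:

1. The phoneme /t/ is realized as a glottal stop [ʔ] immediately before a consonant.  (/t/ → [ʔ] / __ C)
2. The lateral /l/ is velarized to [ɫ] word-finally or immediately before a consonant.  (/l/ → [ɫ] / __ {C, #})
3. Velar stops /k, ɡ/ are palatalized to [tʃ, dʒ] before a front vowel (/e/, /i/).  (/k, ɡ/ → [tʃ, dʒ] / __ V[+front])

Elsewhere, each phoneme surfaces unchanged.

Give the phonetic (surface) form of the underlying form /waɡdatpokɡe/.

[waɡdaʔpokdʒe]

/w/ (word-initial): no rule targets it → [w].
/a/ — not in any rule's target class → [a].
/ɡ/ — between /a/ and /d/; rule 3 does not apply here → [ɡ].
/d/ (between /ɡ/ and /a/) is unaffected → [d].
/a/ stays [a].
/t/ meets the environment for rule 1 (immediately before a consonant) → [ʔ].
/p/ (between /t/ and /o/): no rule targets it → [p].
/o/ (between /p/ and /k/): no rule targets it → [o].
/k/ — between /o/ and /ɡ/; rule 3 does not apply here → [k].
/ɡ/ meets the environment for rule 3 (before a front vowel) → [dʒ].
/e/ — not in any rule's target class → [e].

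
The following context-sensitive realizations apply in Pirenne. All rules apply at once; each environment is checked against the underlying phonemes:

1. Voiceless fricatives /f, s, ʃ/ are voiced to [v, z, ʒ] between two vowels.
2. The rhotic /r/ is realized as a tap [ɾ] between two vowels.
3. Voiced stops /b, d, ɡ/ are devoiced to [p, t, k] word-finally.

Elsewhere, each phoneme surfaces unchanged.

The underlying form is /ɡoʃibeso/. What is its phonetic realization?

[ɡoʒibezo]

/ɡ/ (word-initial) is in the target of rule 3 but the environment (word-finally) is not met → [ɡ].
/o/ stays [o].
/ʃ/ meets the environment for rule 1 (between two vowels) → [ʒ].
/i/ (between /ʃ/ and /b/): no rule targets it → [i].
/b/ (between /i/ and /e/) fails the environment for rule 3, so it stays [b].
/e/ (between /b/ and /s/) is unaffected → [e].
/s/ — between /e/ and /o/, between two vowels — surfaces as [z] (rule 1).
/o/ stays [o].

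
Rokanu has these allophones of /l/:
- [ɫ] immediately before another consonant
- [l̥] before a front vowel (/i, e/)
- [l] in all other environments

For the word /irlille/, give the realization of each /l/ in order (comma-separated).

[l̥], [ɫ], [l̥]

Occurrence 1 (position 3): before a front vowel (/i, e/) → [l̥].
Occurrence 2 (position 5): immediately before another consonant → [ɫ].
Occurrence 3 (position 6): before a front vowel (/i, e/) → [l̥].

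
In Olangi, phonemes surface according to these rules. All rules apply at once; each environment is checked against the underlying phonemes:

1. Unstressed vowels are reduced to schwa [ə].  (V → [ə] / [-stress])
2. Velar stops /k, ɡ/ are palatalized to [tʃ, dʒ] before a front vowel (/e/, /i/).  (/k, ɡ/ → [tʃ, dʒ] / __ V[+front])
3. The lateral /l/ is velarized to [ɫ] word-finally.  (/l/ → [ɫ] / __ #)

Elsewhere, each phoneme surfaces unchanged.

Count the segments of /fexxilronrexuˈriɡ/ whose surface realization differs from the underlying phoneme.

5

Segments that undergo a rule: /e/ → [ə] (rule 1); /i/ → [ə] (rule 1); /o/ → [ə] (rule 1); /e/ → [ə] (rule 1); /u/ → [ə] (rule 1).
All other segments surface unchanged.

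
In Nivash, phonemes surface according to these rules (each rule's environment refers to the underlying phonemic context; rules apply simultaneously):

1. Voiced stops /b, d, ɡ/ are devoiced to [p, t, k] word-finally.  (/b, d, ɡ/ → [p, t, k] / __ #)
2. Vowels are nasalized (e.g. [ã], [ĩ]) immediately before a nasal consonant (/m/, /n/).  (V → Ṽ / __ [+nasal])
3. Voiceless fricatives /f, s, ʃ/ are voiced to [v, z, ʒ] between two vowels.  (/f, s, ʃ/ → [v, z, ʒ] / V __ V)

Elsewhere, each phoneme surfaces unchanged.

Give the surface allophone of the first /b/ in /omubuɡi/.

/b/ (between /u/ and /u/): rule 1 targets it, but not word-finally → unchanged [b].

[b]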